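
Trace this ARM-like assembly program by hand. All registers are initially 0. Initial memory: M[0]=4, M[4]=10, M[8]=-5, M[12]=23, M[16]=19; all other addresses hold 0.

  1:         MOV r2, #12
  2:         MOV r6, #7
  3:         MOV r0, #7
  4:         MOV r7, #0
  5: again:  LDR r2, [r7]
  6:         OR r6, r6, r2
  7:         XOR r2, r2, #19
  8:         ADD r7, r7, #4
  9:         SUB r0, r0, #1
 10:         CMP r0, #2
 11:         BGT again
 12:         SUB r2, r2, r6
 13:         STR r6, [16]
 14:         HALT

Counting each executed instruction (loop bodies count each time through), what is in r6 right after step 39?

r2=12
r6=7
r0=7
r7=0
r2=M[0]=4
r6=7|4=7
r2=4^19=23
r7=0+4=4
r0=7-1=6
CMP r0, #2  (cmp 6,2)
BGT again: taken
r2=M[4]=10
r6=7|10=15
r2=10^19=25
r7=4+4=8
r0=6-1=5
CMP r0, #2  (cmp 5,2)
BGT again: taken
r2=M[8]=-5
r6=15|(-5)=-1
r2=(-5)^19=-24
r7=8+4=12
r0=5-1=4
CMP r0, #2  (cmp 4,2)
BGT again: taken
r2=M[12]=23
r6=(-1)|23=-1
r2=23^19=4
r7=12+4=16
r0=4-1=3
CMP r0, #2  (cmp 3,2)
BGT again: taken
r2=M[16]=19
r6=(-1)|19=-1
r2=19^19=0
r7=16+4=20
r0=3-1=2
CMP r0, #2  (cmp 2,2)
BGT again: not taken
After step 39: r6 = -1.

-1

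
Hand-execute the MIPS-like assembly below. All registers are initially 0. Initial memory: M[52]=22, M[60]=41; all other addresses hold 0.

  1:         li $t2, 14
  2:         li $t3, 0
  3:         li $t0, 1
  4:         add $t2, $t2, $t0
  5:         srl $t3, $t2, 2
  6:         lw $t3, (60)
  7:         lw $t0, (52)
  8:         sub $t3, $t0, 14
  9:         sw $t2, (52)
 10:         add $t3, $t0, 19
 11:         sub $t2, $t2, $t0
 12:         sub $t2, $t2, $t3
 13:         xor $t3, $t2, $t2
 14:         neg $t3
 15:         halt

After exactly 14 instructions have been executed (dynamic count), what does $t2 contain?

-48

li $t2, 14 → $t2=14
li $t3, 0 → $t3=0
li $t0, 1 → $t0=1
add $t2, $t2, $t0 → $t2=14+1=15
srl $t3, $t2, 2 → $t3=15>>2=3
lw $t3, (60) → $t3=M[60]=41
lw $t0, (52) → $t0=M[52]=22
sub $t3, $t0, 14 → $t3=22-14=8
sw $t2, (52) → M[52]=15
add $t3, $t0, 19 → $t3=22+19=41
sub $t2, $t2, $t0 → $t2=15-22=-7
sub $t2, $t2, $t3 → $t2=(-7)-41=-48
xor $t3, $t2, $t2 → $t3=(-48)^(-48)=0
neg $t3 → $t3=-(0)=0
After step 14: $t2 = -48.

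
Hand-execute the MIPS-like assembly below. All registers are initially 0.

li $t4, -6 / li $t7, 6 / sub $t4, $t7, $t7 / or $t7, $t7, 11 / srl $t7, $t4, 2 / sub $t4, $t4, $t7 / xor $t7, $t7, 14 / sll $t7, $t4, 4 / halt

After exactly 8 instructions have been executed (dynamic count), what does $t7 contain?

after li $t4, -6: $t4=-6
after li $t7, 6: $t7=6
after sub $t4, $t7, $t7: $t4=6-6=0
after or $t7, $t7, 11: $t7=6|11=15
after srl $t7, $t4, 2: $t7=0>>2=0
after sub $t4, $t4, $t7: $t4=0-0=0
after xor $t7, $t7, 14: $t7=0^14=14
after sll $t7, $t4, 4: $t7=0<<4=0
After step 8: $t7 = 0.

0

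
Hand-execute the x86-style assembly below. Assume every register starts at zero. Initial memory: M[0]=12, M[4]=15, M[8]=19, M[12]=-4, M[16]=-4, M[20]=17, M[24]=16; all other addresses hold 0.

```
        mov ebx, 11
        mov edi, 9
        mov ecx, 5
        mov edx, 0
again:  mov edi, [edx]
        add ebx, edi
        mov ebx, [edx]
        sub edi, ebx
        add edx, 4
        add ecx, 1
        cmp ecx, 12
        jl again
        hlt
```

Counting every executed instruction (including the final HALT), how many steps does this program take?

61

ebx=11
edi=9
ecx=5
edx=0
edi=M[0]=12
ebx=11+12=23
ebx=M[0]=12
edi=12-12=0
edx=0+4=4
ecx=5+1=6
cmp ecx, 12  (cmp 6,12)
jl again: taken
edi=M[4]=15
ebx=12+15=27
ebx=M[4]=15
edi=15-15=0
edx=4+4=8
ecx=6+1=7
cmp ecx, 12  (cmp 7,12)
jl again: taken
edi=M[8]=19
ebx=15+19=34
ebx=M[8]=19
edi=19-19=0
edx=8+4=12
ecx=7+1=8
cmp ecx, 12  (cmp 8,12)
jl again: taken
edi=M[12]=-4
ebx=19+(-4)=15
ebx=M[12]=-4
edi=(-4)-(-4)=0
edx=12+4=16
ecx=8+1=9
cmp ecx, 12  (cmp 9,12)
jl again: taken
edi=M[16]=-4
ebx=(-4)+(-4)=-8
ebx=M[16]=-4
edi=(-4)-(-4)=0
edx=16+4=20
ecx=9+1=10
cmp ecx, 12  (cmp 10,12)
jl again: taken
edi=M[20]=17
ebx=(-4)+17=13
ebx=M[20]=17
edi=17-17=0
edx=20+4=24
ecx=10+1=11
cmp ecx, 12  (cmp 11,12)
jl again: taken
edi=M[24]=16
ebx=17+16=33
ebx=M[24]=16
edi=16-16=0
edx=24+4=28
ecx=11+1=12
cmp ecx, 12  (cmp 12,12)
jl again: not taken
halt.
Total executed instructions: 61.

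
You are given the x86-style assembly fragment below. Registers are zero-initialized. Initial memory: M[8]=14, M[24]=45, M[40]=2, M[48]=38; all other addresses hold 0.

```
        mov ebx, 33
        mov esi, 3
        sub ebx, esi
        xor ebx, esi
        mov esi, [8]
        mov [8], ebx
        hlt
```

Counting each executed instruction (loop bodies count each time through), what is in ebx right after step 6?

ebx=33
esi=3
ebx=33-3=30
ebx=30^3=29
esi=M[8]=14
mov [8], ebx → M[8]=29
After step 6: ebx = 29.

29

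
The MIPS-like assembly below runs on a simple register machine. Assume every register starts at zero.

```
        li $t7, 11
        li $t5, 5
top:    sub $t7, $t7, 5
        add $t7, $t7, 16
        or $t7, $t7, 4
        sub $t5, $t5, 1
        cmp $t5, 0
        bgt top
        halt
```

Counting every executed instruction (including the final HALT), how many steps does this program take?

after li $t7, 11: $t7=11
after li $t5, 5: $t5=5
after sub $t7, $t7, 5: $t7=11-5=6
after add $t7, $t7, 16: $t7=6+16=22
after or $t7, $t7, 4: $t7=22|4=22
after sub $t5, $t5, 1: $t5=5-1=4
cmp $t5, 0  (cmp 4,0)
bgt top: taken
after sub $t7, $t7, 5: $t7=22-5=17
after add $t7, $t7, 16: $t7=17+16=33
after or $t7, $t7, 4: $t7=33|4=37
after sub $t5, $t5, 1: $t5=4-1=3
cmp $t5, 0  (cmp 3,0)
bgt top: taken
after sub $t7, $t7, 5: $t7=37-5=32
after add $t7, $t7, 16: $t7=32+16=48
after or $t7, $t7, 4: $t7=48|4=52
after sub $t5, $t5, 1: $t5=3-1=2
cmp $t5, 0  (cmp 2,0)
bgt top: taken
after sub $t7, $t7, 5: $t7=52-5=47
after add $t7, $t7, 16: $t7=47+16=63
after or $t7, $t7, 4: $t7=63|4=63
after sub $t5, $t5, 1: $t5=2-1=1
cmp $t5, 0  (cmp 1,0)
bgt top: taken
after sub $t7, $t7, 5: $t7=63-5=58
after add $t7, $t7, 16: $t7=58+16=74
after or $t7, $t7, 4: $t7=74|4=78
after sub $t5, $t5, 1: $t5=1-1=0
cmp $t5, 0  (cmp 0,0)
bgt top: not taken
halt.
Total executed instructions: 33.

33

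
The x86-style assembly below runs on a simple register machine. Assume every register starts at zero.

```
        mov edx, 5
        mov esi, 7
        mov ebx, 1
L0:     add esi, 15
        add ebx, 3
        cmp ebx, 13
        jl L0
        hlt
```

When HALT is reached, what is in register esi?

edx=5
esi=7
ebx=1
esi=7+15=22
ebx=1+3=4
cmp ebx, 13  (cmp 4,13)
jl L0: taken
esi=22+15=37
ebx=4+3=7
cmp ebx, 13  (cmp 7,13)
jl L0: taken
esi=37+15=52
ebx=7+3=10
cmp ebx, 13  (cmp 10,13)
jl L0: taken
esi=52+15=67
ebx=10+3=13
cmp ebx, 13  (cmp 13,13)
jl L0: not taken
halt.

67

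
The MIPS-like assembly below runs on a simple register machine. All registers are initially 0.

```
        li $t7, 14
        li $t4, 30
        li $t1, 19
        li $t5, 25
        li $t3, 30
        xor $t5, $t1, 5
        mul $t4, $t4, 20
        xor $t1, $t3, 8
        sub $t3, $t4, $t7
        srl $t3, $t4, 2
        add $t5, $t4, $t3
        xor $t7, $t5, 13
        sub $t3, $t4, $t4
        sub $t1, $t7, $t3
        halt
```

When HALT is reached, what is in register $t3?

$t7=14
$t4=30
$t1=19
$t5=25
$t3=30
$t5=19^5=22
$t4=30*20=600
$t1=30^8=22
$t3=600-14=586
$t3=600>>2=150
$t5=600+150=750
$t7=750^13=739
$t3=600-600=0
$t1=739-0=739
halt.

0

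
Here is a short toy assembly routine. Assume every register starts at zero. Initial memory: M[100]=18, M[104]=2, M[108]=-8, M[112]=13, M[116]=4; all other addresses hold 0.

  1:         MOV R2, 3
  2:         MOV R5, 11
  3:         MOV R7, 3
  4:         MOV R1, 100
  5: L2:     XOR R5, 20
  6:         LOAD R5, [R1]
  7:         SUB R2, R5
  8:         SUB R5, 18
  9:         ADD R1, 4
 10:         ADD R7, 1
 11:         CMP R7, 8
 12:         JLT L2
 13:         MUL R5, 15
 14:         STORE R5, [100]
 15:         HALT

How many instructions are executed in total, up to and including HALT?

R2=3
R5=11
R7=3
R1=100
R5=11^20=31
R5=M[100]=18
R2=3-18=-15
R5=18-18=0
R1=100+4=104
R7=3+1=4
CMP R7, 8  (cmp 4,8)
JLT L2: taken
R5=0^20=20
R5=M[104]=2
R2=(-15)-2=-17
R5=2-18=-16
R1=104+4=108
R7=4+1=5
CMP R7, 8  (cmp 5,8)
JLT L2: taken
R5=(-16)^20=-28
R5=M[108]=-8
R2=(-17)-(-8)=-9
R5=(-8)-18=-26
R1=108+4=112
R7=5+1=6
CMP R7, 8  (cmp 6,8)
JLT L2: taken
R5=(-26)^20=-14
R5=M[112]=13
R2=(-9)-13=-22
R5=13-18=-5
R1=112+4=116
R7=6+1=7
CMP R7, 8  (cmp 7,8)
JLT L2: taken
R5=(-5)^20=-17
R5=M[116]=4
R2=(-22)-4=-26
R5=4-18=-14
R1=116+4=120
R7=7+1=8
CMP R7, 8  (cmp 8,8)
JLT L2: not taken
R5=(-14)*15=-210
STORE R5, [100] → M[100]=-210
halt.
Total executed instructions: 47.

47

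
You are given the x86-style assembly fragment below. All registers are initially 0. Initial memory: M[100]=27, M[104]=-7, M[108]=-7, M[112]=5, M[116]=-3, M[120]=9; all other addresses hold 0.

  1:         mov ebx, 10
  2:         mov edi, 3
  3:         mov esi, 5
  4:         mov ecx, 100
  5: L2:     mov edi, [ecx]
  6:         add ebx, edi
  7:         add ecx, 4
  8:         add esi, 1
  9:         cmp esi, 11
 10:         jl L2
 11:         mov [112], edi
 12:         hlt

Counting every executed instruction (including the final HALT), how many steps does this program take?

after mov ebx, 10: ebx=10
after mov edi, 3: edi=3
after mov esi, 5: esi=5
after mov ecx, 100: ecx=100
after mov edi, [ecx]: edi=M[100]=27
after add ebx, edi: ebx=10+27=37
after add ecx, 4: ecx=100+4=104
after add esi, 1: esi=5+1=6
cmp esi, 11  (cmp 6,11)
jl L2: taken
after mov edi, [ecx]: edi=M[104]=-7
after add ebx, edi: ebx=37+(-7)=30
after add ecx, 4: ecx=104+4=108
after add esi, 1: esi=6+1=7
cmp esi, 11  (cmp 7,11)
jl L2: taken
after mov edi, [ecx]: edi=M[108]=-7
after add ebx, edi: ebx=30+(-7)=23
after add ecx, 4: ecx=108+4=112
after add esi, 1: esi=7+1=8
cmp esi, 11  (cmp 8,11)
jl L2: taken
after mov edi, [ecx]: edi=M[112]=5
after add ebx, edi: ebx=23+5=28
after add ecx, 4: ecx=112+4=116
after add esi, 1: esi=8+1=9
cmp esi, 11  (cmp 9,11)
jl L2: taken
after mov edi, [ecx]: edi=M[116]=-3
after add ebx, edi: ebx=28+(-3)=25
after add ecx, 4: ecx=116+4=120
after add esi, 1: esi=9+1=10
cmp esi, 11  (cmp 10,11)
jl L2: taken
after mov edi, [ecx]: edi=M[120]=9
after add ebx, edi: ebx=25+9=34
after add ecx, 4: ecx=120+4=124
after add esi, 1: esi=10+1=11
cmp esi, 11  (cmp 11,11)
jl L2: not taken
mov [112], edi → M[112]=9
halt.
Total executed instructions: 42.

42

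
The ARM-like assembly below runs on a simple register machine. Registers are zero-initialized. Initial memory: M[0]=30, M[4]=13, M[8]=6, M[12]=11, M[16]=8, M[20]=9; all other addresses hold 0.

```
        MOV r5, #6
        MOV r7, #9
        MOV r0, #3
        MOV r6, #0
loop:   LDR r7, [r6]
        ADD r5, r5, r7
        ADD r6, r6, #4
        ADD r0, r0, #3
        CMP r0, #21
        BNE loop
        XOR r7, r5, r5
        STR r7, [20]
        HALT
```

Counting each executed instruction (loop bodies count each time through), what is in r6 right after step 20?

MOV r5, #6 → r5=6
MOV r7, #9 → r7=9
MOV r0, #3 → r0=3
MOV r6, #0 → r6=0
LDR r7, [r6] → r7=M[0]=30
ADD r5, r5, r7 → r5=6+30=36
ADD r6, r6, #4 → r6=0+4=4
ADD r0, r0, #3 → r0=3+3=6
CMP r0, #21  (cmp 6,21)
BNE loop: taken
LDR r7, [r6] → r7=M[4]=13
ADD r5, r5, r7 → r5=36+13=49
ADD r6, r6, #4 → r6=4+4=8
ADD r0, r0, #3 → r0=6+3=9
CMP r0, #21  (cmp 9,21)
BNE loop: taken
LDR r7, [r6] → r7=M[8]=6
ADD r5, r5, r7 → r5=49+6=55
ADD r6, r6, #4 → r6=8+4=12
ADD r0, r0, #3 → r0=9+3=12
After step 20: r6 = 12.

12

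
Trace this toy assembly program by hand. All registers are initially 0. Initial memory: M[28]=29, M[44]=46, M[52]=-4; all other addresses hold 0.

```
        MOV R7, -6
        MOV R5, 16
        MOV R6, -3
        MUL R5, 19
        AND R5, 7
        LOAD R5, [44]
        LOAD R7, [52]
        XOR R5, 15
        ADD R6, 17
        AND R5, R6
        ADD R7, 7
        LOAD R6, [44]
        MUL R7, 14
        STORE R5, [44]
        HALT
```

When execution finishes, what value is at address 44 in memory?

MOV R7, -6 → R7=-6
MOV R5, 16 → R5=16
MOV R6, -3 → R6=-3
MUL R5, 19 → R5=16*19=304
AND R5, 7 → R5=304&7=0
LOAD R5, [44] → R5=M[44]=46
LOAD R7, [52] → R7=M[52]=-4
XOR R5, 15 → R5=46^15=33
ADD R6, 17 → R6=(-3)+17=14
AND R5, R6 → R5=33&14=0
ADD R7, 7 → R7=(-4)+7=3
LOAD R6, [44] → R6=M[44]=46
MUL R7, 14 → R7=3*14=42
STORE R5, [44] → M[44]=0
halt.

0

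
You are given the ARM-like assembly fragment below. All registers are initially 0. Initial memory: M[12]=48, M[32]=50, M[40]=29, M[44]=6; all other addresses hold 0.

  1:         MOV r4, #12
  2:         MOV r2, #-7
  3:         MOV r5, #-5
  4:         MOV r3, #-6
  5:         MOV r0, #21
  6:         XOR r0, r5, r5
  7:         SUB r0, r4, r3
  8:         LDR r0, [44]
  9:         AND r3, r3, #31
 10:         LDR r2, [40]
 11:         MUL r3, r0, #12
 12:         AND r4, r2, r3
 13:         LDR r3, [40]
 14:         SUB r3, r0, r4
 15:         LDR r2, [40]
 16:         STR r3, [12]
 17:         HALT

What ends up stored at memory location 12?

-2

r4=12
r2=-7
r5=-5
r3=-6
r0=21
r0=(-5)^(-5)=0
r0=12-(-6)=18
r0=M[44]=6
r3=(-6)&31=26
r2=M[40]=29
r3=6*12=72
r4=29&72=8
r3=M[40]=29
r3=6-8=-2
r2=M[40]=29
STR r3, [12] → M[12]=-2
halt.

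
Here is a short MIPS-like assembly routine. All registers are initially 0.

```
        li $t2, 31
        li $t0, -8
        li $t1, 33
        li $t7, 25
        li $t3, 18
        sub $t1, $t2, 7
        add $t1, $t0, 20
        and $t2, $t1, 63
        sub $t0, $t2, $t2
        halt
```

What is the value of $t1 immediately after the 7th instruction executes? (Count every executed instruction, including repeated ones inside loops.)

$t2=31
$t0=-8
$t1=33
$t7=25
$t3=18
$t1=31-7=24
$t1=(-8)+20=12
After step 7: $t1 = 12.

12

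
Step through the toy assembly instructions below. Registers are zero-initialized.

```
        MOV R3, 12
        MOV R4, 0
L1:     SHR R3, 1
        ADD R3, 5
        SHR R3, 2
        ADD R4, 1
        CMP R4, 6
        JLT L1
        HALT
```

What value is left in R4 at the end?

MOV R3, 12 → R3=12
MOV R4, 0 → R4=0
SHR R3, 1 → R3=12>>1=6
ADD R3, 5 → R3=6+5=11
SHR R3, 2 → R3=11>>2=2
ADD R4, 1 → R4=0+1=1
CMP R4, 6  (cmp 1,6)
JLT L1: taken
SHR R3, 1 → R3=2>>1=1
ADD R3, 5 → R3=1+5=6
SHR R3, 2 → R3=6>>2=1
ADD R4, 1 → R4=1+1=2
CMP R4, 6  (cmp 2,6)
JLT L1: taken
SHR R3, 1 → R3=1>>1=0
ADD R3, 5 → R3=0+5=5
SHR R3, 2 → R3=5>>2=1
ADD R4, 1 → R4=2+1=3
CMP R4, 6  (cmp 3,6)
JLT L1: taken
SHR R3, 1 → R3=1>>1=0
ADD R3, 5 → R3=0+5=5
SHR R3, 2 → R3=5>>2=1
ADD R4, 1 → R4=3+1=4
CMP R4, 6  (cmp 4,6)
JLT L1: taken
SHR R3, 1 → R3=1>>1=0
ADD R3, 5 → R3=0+5=5
SHR R3, 2 → R3=5>>2=1
ADD R4, 1 → R4=4+1=5
CMP R4, 6  (cmp 5,6)
JLT L1: taken
SHR R3, 1 → R3=1>>1=0
ADD R3, 5 → R3=0+5=5
SHR R3, 2 → R3=5>>2=1
ADD R4, 1 → R4=5+1=6
CMP R4, 6  (cmp 6,6)
JLT L1: not taken
halt.

6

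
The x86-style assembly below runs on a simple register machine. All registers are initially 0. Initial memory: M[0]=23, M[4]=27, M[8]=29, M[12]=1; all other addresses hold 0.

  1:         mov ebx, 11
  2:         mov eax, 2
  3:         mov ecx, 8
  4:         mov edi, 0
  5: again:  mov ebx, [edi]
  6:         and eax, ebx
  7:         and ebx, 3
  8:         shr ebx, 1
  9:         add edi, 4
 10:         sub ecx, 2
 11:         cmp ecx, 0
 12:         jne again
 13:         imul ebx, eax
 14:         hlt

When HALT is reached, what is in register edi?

16

ebx=11
eax=2
ecx=8
edi=0
ebx=M[0]=23
eax=2&23=2
ebx=23&3=3
ebx=3>>1=1
edi=0+4=4
ecx=8-2=6
cmp ecx, 0  (cmp 6,0)
jne again: taken
ebx=M[4]=27
eax=2&27=2
ebx=27&3=3
ebx=3>>1=1
edi=4+4=8
ecx=6-2=4
cmp ecx, 0  (cmp 4,0)
jne again: taken
ebx=M[8]=29
eax=2&29=0
ebx=29&3=1
ebx=1>>1=0
edi=8+4=12
ecx=4-2=2
cmp ecx, 0  (cmp 2,0)
jne again: taken
ebx=M[12]=1
eax=0&1=0
ebx=1&3=1
ebx=1>>1=0
edi=12+4=16
ecx=2-2=0
cmp ecx, 0  (cmp 0,0)
jne again: not taken
ebx=0*0=0
halt.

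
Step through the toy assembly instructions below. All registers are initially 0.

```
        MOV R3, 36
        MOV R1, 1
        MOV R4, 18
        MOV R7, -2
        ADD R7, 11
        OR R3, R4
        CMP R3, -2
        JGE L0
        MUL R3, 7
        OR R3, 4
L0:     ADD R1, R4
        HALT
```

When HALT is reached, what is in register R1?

19

after MOV R3, 36: R3=36
after MOV R1, 1: R1=1
after MOV R4, 18: R4=18
after MOV R7, -2: R7=-2
after ADD R7, 11: R7=(-2)+11=9
after OR R3, R4: R3=36|18=54
CMP R3, -2  (cmp 54,-2)
JGE L0: taken
after ADD R1, R4: R1=1+18=19
halt.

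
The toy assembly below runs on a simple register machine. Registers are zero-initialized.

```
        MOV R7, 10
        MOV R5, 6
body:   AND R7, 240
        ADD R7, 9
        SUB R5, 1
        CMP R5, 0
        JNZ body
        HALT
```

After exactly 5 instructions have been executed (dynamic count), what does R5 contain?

5

R7=10
R5=6
R7=10&240=0
R7=0+9=9
R5=6-1=5
After step 5: R5 = 5.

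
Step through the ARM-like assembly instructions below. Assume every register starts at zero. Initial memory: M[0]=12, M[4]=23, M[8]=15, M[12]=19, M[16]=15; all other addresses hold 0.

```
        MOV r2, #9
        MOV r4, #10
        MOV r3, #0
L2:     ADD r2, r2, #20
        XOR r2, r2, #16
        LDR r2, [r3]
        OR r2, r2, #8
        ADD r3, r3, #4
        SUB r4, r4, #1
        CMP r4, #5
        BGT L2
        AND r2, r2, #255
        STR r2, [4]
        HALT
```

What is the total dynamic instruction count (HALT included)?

MOV r2, #9 → r2=9
MOV r4, #10 → r4=10
MOV r3, #0 → r3=0
ADD r2, r2, #20 → r2=9+20=29
XOR r2, r2, #16 → r2=29^16=13
LDR r2, [r3] → r2=M[0]=12
OR r2, r2, #8 → r2=12|8=12
ADD r3, r3, #4 → r3=0+4=4
SUB r4, r4, #1 → r4=10-1=9
CMP r4, #5  (cmp 9,5)
BGT L2: taken
ADD r2, r2, #20 → r2=12+20=32
XOR r2, r2, #16 → r2=32^16=48
LDR r2, [r3] → r2=M[4]=23
OR r2, r2, #8 → r2=23|8=31
ADD r3, r3, #4 → r3=4+4=8
SUB r4, r4, #1 → r4=9-1=8
CMP r4, #5  (cmp 8,5)
BGT L2: taken
ADD r2, r2, #20 → r2=31+20=51
XOR r2, r2, #16 → r2=51^16=35
LDR r2, [r3] → r2=M[8]=15
OR r2, r2, #8 → r2=15|8=15
ADD r3, r3, #4 → r3=8+4=12
SUB r4, r4, #1 → r4=8-1=7
CMP r4, #5  (cmp 7,5)
BGT L2: taken
ADD r2, r2, #20 → r2=15+20=35
XOR r2, r2, #16 → r2=35^16=51
LDR r2, [r3] → r2=M[12]=19
OR r2, r2, #8 → r2=19|8=27
ADD r3, r3, #4 → r3=12+4=16
SUB r4, r4, #1 → r4=7-1=6
CMP r4, #5  (cmp 6,5)
BGT L2: taken
ADD r2, r2, #20 → r2=27+20=47
XOR r2, r2, #16 → r2=47^16=63
LDR r2, [r3] → r2=M[16]=15
OR r2, r2, #8 → r2=15|8=15
ADD r3, r3, #4 → r3=16+4=20
SUB r4, r4, #1 → r4=6-1=5
CMP r4, #5  (cmp 5,5)
BGT L2: not taken
AND r2, r2, #255 → r2=15&255=15
STR r2, [4] → M[4]=15
halt.
Total executed instructions: 46.

46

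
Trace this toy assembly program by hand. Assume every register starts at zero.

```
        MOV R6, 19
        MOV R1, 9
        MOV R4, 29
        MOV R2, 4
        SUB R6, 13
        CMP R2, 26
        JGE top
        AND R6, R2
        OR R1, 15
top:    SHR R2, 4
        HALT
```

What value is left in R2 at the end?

0

R6=19
R1=9
R4=29
R2=4
R6=19-13=6
CMP R2, 26  (cmp 4,26)
JGE top: not taken
R6=6&4=4
R1=9|15=15
R2=4>>4=0
halt.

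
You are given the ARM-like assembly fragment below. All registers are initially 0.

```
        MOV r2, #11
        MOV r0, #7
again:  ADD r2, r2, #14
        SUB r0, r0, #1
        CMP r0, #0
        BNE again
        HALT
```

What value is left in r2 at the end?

after MOV r2, #11: r2=11
after MOV r0, #7: r0=7
after ADD r2, r2, #14: r2=11+14=25
after SUB r0, r0, #1: r0=7-1=6
CMP r0, #0  (cmp 6,0)
BNE again: taken
after ADD r2, r2, #14: r2=25+14=39
after SUB r0, r0, #1: r0=6-1=5
CMP r0, #0  (cmp 5,0)
BNE again: taken
after ADD r2, r2, #14: r2=39+14=53
after SUB r0, r0, #1: r0=5-1=4
CMP r0, #0  (cmp 4,0)
BNE again: taken
after ADD r2, r2, #14: r2=53+14=67
after SUB r0, r0, #1: r0=4-1=3
CMP r0, #0  (cmp 3,0)
BNE again: taken
after ADD r2, r2, #14: r2=67+14=81
after SUB r0, r0, #1: r0=3-1=2
CMP r0, #0  (cmp 2,0)
BNE again: taken
after ADD r2, r2, #14: r2=81+14=95
after SUB r0, r0, #1: r0=2-1=1
CMP r0, #0  (cmp 1,0)
BNE again: taken
after ADD r2, r2, #14: r2=95+14=109
after SUB r0, r0, #1: r0=1-1=0
CMP r0, #0  (cmp 0,0)
BNE again: not taken
halt.

109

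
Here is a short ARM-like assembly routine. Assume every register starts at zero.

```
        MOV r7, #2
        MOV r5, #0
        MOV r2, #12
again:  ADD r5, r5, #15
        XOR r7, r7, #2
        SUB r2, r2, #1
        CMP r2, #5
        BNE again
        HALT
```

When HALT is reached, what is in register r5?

105

MOV r7, #2 → r7=2
MOV r5, #0 → r5=0
MOV r2, #12 → r2=12
ADD r5, r5, #15 → r5=0+15=15
XOR r7, r7, #2 → r7=2^2=0
SUB r2, r2, #1 → r2=12-1=11
CMP r2, #5  (cmp 11,5)
BNE again: taken
ADD r5, r5, #15 → r5=15+15=30
XOR r7, r7, #2 → r7=0^2=2
SUB r2, r2, #1 → r2=11-1=10
CMP r2, #5  (cmp 10,5)
BNE again: taken
ADD r5, r5, #15 → r5=30+15=45
XOR r7, r7, #2 → r7=2^2=0
SUB r2, r2, #1 → r2=10-1=9
CMP r2, #5  (cmp 9,5)
BNE again: taken
ADD r5, r5, #15 → r5=45+15=60
XOR r7, r7, #2 → r7=0^2=2
SUB r2, r2, #1 → r2=9-1=8
CMP r2, #5  (cmp 8,5)
BNE again: taken
ADD r5, r5, #15 → r5=60+15=75
XOR r7, r7, #2 → r7=2^2=0
SUB r2, r2, #1 → r2=8-1=7
CMP r2, #5  (cmp 7,5)
BNE again: taken
ADD r5, r5, #15 → r5=75+15=90
XOR r7, r7, #2 → r7=0^2=2
SUB r2, r2, #1 → r2=7-1=6
CMP r2, #5  (cmp 6,5)
BNE again: taken
ADD r5, r5, #15 → r5=90+15=105
XOR r7, r7, #2 → r7=2^2=0
SUB r2, r2, #1 → r2=6-1=5
CMP r2, #5  (cmp 5,5)
BNE again: not taken
halt.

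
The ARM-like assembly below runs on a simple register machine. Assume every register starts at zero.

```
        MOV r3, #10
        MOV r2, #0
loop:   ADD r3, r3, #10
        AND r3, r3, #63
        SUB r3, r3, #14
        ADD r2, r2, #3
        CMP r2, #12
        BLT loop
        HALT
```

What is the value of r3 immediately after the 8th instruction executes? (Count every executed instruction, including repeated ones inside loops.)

MOV r3, #10 → r3=10
MOV r2, #0 → r2=0
ADD r3, r3, #10 → r3=10+10=20
AND r3, r3, #63 → r3=20&63=20
SUB r3, r3, #14 → r3=20-14=6
ADD r2, r2, #3 → r2=0+3=3
CMP r2, #12  (cmp 3,12)
BLT loop: taken
After step 8: r3 = 6.

6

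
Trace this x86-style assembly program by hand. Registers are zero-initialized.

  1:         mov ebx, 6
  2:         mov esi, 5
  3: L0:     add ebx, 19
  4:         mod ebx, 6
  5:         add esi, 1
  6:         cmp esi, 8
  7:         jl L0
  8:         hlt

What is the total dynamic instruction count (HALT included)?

18

ebx=6
esi=5
ebx=6+19=25
ebx=25%6=1
esi=5+1=6
cmp esi, 8  (cmp 6,8)
jl L0: taken
ebx=1+19=20
ebx=20%6=2
esi=6+1=7
cmp esi, 8  (cmp 7,8)
jl L0: taken
ebx=2+19=21
ebx=21%6=3
esi=7+1=8
cmp esi, 8  (cmp 8,8)
jl L0: not taken
halt.
Total executed instructions: 18.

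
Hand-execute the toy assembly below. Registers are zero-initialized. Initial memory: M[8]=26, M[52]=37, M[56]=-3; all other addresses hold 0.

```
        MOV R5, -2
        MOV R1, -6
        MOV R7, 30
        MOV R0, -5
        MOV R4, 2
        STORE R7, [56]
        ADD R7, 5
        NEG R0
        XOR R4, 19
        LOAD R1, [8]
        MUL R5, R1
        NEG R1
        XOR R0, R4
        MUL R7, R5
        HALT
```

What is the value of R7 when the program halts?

-1820

R5=-2
R1=-6
R7=30
R0=-5
R4=2
STORE R7, [56] → M[56]=30
R7=30+5=35
R0=-(-5)=5
R4=2^19=17
R1=M[8]=26
R5=(-2)*26=-52
R1=-(26)=-26
R0=5^17=20
R7=35*(-52)=-1820
halt.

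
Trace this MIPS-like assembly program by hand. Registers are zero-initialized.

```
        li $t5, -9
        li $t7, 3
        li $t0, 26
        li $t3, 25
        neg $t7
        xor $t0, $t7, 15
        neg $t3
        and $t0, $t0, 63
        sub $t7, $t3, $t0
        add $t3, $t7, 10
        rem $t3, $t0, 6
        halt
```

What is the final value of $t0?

50

after li $t5, -9: $t5=-9
after li $t7, 3: $t7=3
after li $t0, 26: $t0=26
after li $t3, 25: $t3=25
after neg $t7: $t7=-(3)=-3
after xor $t0, $t7, 15: $t0=(-3)^15=-14
after neg $t3: $t3=-(25)=-25
after and $t0, $t0, 63: $t0=(-14)&63=50
after sub $t7, $t3, $t0: $t7=(-25)-50=-75
after add $t3, $t7, 10: $t3=(-75)+10=-65
after rem $t3, $t0, 6: $t3=50%6=2
halt.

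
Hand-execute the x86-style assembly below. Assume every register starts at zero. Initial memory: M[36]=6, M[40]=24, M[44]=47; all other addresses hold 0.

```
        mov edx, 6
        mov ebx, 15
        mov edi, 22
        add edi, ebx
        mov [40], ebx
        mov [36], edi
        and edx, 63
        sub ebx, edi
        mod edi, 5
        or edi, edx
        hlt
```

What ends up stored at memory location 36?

37

after mov edx, 6: edx=6
after mov ebx, 15: ebx=15
after mov edi, 22: edi=22
after add edi, ebx: edi=22+15=37
mov [40], ebx → M[40]=15
mov [36], edi → M[36]=37
after and edx, 63: edx=6&63=6
after sub ebx, edi: ebx=15-37=-22
after mod edi, 5: edi=37%5=2
after or edi, edx: edi=2|6=6
halt.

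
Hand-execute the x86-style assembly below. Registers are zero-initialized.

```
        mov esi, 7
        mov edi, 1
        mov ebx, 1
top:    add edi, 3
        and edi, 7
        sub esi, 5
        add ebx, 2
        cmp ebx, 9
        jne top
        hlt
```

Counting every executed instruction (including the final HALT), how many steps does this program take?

after mov esi, 7: esi=7
after mov edi, 1: edi=1
after mov ebx, 1: ebx=1
after add edi, 3: edi=1+3=4
after and edi, 7: edi=4&7=4
after sub esi, 5: esi=7-5=2
after add ebx, 2: ebx=1+2=3
cmp ebx, 9  (cmp 3,9)
jne top: taken
after add edi, 3: edi=4+3=7
after and edi, 7: edi=7&7=7
after sub esi, 5: esi=2-5=-3
after add ebx, 2: ebx=3+2=5
cmp ebx, 9  (cmp 5,9)
jne top: taken
after add edi, 3: edi=7+3=10
after and edi, 7: edi=10&7=2
after sub esi, 5: esi=(-3)-5=-8
after add ebx, 2: ebx=5+2=7
cmp ebx, 9  (cmp 7,9)
jne top: taken
after add edi, 3: edi=2+3=5
after and edi, 7: edi=5&7=5
after sub esi, 5: esi=(-8)-5=-13
after add ebx, 2: ebx=7+2=9
cmp ebx, 9  (cmp 9,9)
jne top: not taken
halt.
Total executed instructions: 28.

28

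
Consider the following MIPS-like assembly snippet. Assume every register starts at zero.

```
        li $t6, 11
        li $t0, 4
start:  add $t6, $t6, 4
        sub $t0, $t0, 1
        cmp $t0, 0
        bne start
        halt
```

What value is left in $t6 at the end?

li $t6, 11 → $t6=11
li $t0, 4 → $t0=4
add $t6, $t6, 4 → $t6=11+4=15
sub $t0, $t0, 1 → $t0=4-1=3
cmp $t0, 0  (cmp 3,0)
bne start: taken
add $t6, $t6, 4 → $t6=15+4=19
sub $t0, $t0, 1 → $t0=3-1=2
cmp $t0, 0  (cmp 2,0)
bne start: taken
add $t6, $t6, 4 → $t6=19+4=23
sub $t0, $t0, 1 → $t0=2-1=1
cmp $t0, 0  (cmp 1,0)
bne start: taken
add $t6, $t6, 4 → $t6=23+4=27
sub $t0, $t0, 1 → $t0=1-1=0
cmp $t0, 0  (cmp 0,0)
bne start: not taken
halt.

27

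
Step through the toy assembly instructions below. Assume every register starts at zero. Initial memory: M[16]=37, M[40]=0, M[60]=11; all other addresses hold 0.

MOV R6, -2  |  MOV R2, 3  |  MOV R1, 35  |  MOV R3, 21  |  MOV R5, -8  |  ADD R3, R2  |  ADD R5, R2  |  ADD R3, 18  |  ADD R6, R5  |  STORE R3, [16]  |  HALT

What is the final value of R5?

-5

R6=-2
R2=3
R1=35
R3=21
R5=-8
R3=21+3=24
R5=(-8)+3=-5
R3=24+18=42
R6=(-2)+(-5)=-7
STORE R3, [16] → M[16]=42
halt.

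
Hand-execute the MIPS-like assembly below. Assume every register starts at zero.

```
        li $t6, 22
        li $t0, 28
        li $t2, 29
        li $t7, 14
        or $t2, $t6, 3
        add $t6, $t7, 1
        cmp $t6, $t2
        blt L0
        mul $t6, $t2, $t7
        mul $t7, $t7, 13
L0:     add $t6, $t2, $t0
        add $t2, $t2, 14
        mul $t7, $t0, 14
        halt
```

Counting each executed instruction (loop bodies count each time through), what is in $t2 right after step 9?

li $t6, 22 → $t6=22
li $t0, 28 → $t0=28
li $t2, 29 → $t2=29
li $t7, 14 → $t7=14
or $t2, $t6, 3 → $t2=22|3=23
add $t6, $t7, 1 → $t6=14+1=15
cmp $t6, $t2  (cmp 15,23)
blt L0: taken
add $t6, $t2, $t0 → $t6=23+28=51
After step 9: $t2 = 23.

23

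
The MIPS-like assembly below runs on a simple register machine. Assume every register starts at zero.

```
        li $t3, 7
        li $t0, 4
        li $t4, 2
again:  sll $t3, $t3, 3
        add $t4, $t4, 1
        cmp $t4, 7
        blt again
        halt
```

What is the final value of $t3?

li $t3, 7 → $t3=7
li $t0, 4 → $t0=4
li $t4, 2 → $t4=2
sll $t3, $t3, 3 → $t3=7<<3=56
add $t4, $t4, 1 → $t4=2+1=3
cmp $t4, 7  (cmp 3,7)
blt again: taken
sll $t3, $t3, 3 → $t3=56<<3=448
add $t4, $t4, 1 → $t4=3+1=4
cmp $t4, 7  (cmp 4,7)
blt again: taken
sll $t3, $t3, 3 → $t3=448<<3=3584
add $t4, $t4, 1 → $t4=4+1=5
cmp $t4, 7  (cmp 5,7)
blt again: taken
sll $t3, $t3, 3 → $t3=3584<<3=28672
add $t4, $t4, 1 → $t4=5+1=6
cmp $t4, 7  (cmp 6,7)
blt again: taken
sll $t3, $t3, 3 → $t3=28672<<3=229376
add $t4, $t4, 1 → $t4=6+1=7
cmp $t4, 7  (cmp 7,7)
blt again: not taken
halt.

229376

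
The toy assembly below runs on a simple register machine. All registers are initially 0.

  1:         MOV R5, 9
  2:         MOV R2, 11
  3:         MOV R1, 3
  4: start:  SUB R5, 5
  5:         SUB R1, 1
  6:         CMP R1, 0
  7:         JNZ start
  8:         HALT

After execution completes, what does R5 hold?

after MOV R5, 9: R5=9
after MOV R2, 11: R2=11
after MOV R1, 3: R1=3
after SUB R5, 5: R5=9-5=4
after SUB R1, 1: R1=3-1=2
CMP R1, 0  (cmp 2,0)
JNZ start: taken
after SUB R5, 5: R5=4-5=-1
after SUB R1, 1: R1=2-1=1
CMP R1, 0  (cmp 1,0)
JNZ start: taken
after SUB R5, 5: R5=(-1)-5=-6
after SUB R1, 1: R1=1-1=0
CMP R1, 0  (cmp 0,0)
JNZ start: not taken
halt.

-6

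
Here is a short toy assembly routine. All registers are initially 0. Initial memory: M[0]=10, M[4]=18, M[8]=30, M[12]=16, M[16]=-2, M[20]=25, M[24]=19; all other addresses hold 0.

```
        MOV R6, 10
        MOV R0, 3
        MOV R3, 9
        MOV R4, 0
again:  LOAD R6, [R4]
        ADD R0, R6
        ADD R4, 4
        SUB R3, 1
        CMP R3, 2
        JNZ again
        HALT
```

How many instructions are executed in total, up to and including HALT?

R6=10
R0=3
R3=9
R4=0
R6=M[0]=10
R0=3+10=13
R4=0+4=4
R3=9-1=8
CMP R3, 2  (cmp 8,2)
JNZ again: taken
R6=M[4]=18
R0=13+18=31
R4=4+4=8
R3=8-1=7
CMP R3, 2  (cmp 7,2)
JNZ again: taken
R6=M[8]=30
R0=31+30=61
R4=8+4=12
R3=7-1=6
CMP R3, 2  (cmp 6,2)
JNZ again: taken
R6=M[12]=16
R0=61+16=77
R4=12+4=16
R3=6-1=5
CMP R3, 2  (cmp 5,2)
JNZ again: taken
R6=M[16]=-2
R0=77+(-2)=75
R4=16+4=20
R3=5-1=4
CMP R3, 2  (cmp 4,2)
JNZ again: taken
R6=M[20]=25
R0=75+25=100
R4=20+4=24
R3=4-1=3
CMP R3, 2  (cmp 3,2)
JNZ again: taken
R6=M[24]=19
R0=100+19=119
R4=24+4=28
R3=3-1=2
CMP R3, 2  (cmp 2,2)
JNZ again: not taken
halt.
Total executed instructions: 47.

47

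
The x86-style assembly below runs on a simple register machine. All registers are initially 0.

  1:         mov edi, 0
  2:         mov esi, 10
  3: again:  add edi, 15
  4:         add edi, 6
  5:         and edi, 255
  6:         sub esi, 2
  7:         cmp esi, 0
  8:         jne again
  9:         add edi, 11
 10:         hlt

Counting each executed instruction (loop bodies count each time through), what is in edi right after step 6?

21

edi=0
esi=10
edi=0+15=15
edi=15+6=21
edi=21&255=21
esi=10-2=8
After step 6: edi = 21.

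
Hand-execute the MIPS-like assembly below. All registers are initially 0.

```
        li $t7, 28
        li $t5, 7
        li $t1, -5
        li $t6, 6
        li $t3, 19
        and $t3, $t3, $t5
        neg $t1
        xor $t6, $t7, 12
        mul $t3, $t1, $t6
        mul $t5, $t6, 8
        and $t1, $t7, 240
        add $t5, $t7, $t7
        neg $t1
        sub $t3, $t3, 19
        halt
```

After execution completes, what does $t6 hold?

16

after li $t7, 28: $t7=28
after li $t5, 7: $t5=7
after li $t1, -5: $t1=-5
after li $t6, 6: $t6=6
after li $t3, 19: $t3=19
after and $t3, $t3, $t5: $t3=19&7=3
after neg $t1: $t1=-(-5)=5
after xor $t6, $t7, 12: $t6=28^12=16
after mul $t3, $t1, $t6: $t3=5*16=80
after mul $t5, $t6, 8: $t5=16*8=128
after and $t1, $t7, 240: $t1=28&240=16
after add $t5, $t7, $t7: $t5=28+28=56
after neg $t1: $t1=-(16)=-16
after sub $t3, $t3, 19: $t3=80-19=61
halt.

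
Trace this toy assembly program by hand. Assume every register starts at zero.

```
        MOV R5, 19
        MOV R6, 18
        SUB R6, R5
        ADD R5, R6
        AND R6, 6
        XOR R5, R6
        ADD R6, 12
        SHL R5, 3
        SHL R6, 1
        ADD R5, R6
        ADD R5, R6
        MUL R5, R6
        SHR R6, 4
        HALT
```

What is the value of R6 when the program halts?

2

after MOV R5, 19: R5=19
after MOV R6, 18: R6=18
after SUB R6, R5: R6=18-19=-1
after ADD R5, R6: R5=19+(-1)=18
after AND R6, 6: R6=(-1)&6=6
after XOR R5, R6: R5=18^6=20
after ADD R6, 12: R6=6+12=18
after SHL R5, 3: R5=20<<3=160
after SHL R6, 1: R6=18<<1=36
after ADD R5, R6: R5=160+36=196
after ADD R5, R6: R5=196+36=232
after MUL R5, R6: R5=232*36=8352
after SHR R6, 4: R6=36>>4=2
halt.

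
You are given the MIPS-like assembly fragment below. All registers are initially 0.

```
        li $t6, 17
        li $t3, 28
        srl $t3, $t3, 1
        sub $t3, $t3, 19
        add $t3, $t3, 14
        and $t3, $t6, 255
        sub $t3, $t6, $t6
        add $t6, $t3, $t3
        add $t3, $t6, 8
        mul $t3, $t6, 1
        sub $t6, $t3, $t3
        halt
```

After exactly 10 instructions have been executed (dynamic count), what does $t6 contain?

0

$t6=17
$t3=28
$t3=28>>1=14
$t3=14-19=-5
$t3=(-5)+14=9
$t3=17&255=17
$t3=17-17=0
$t6=0+0=0
$t3=0+8=8
$t3=0*1=0
After step 10: $t6 = 0.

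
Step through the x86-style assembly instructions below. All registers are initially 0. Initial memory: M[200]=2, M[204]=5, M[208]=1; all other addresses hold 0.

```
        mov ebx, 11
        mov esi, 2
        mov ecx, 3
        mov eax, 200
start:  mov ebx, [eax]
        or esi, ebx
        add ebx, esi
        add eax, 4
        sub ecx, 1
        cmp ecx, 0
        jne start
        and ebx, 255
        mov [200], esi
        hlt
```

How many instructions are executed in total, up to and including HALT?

28

mov ebx, 11 → ebx=11
mov esi, 2 → esi=2
mov ecx, 3 → ecx=3
mov eax, 200 → eax=200
mov ebx, [eax] → ebx=M[200]=2
or esi, ebx → esi=2|2=2
add ebx, esi → ebx=2+2=4
add eax, 4 → eax=200+4=204
sub ecx, 1 → ecx=3-1=2
cmp ecx, 0  (cmp 2,0)
jne start: taken
mov ebx, [eax] → ebx=M[204]=5
or esi, ebx → esi=2|5=7
add ebx, esi → ebx=5+7=12
add eax, 4 → eax=204+4=208
sub ecx, 1 → ecx=2-1=1
cmp ecx, 0  (cmp 1,0)
jne start: taken
mov ebx, [eax] → ebx=M[208]=1
or esi, ebx → esi=7|1=7
add ebx, esi → ebx=1+7=8
add eax, 4 → eax=208+4=212
sub ecx, 1 → ecx=1-1=0
cmp ecx, 0  (cmp 0,0)
jne start: not taken
and ebx, 255 → ebx=8&255=8
mov [200], esi → M[200]=7
halt.
Total executed instructions: 28.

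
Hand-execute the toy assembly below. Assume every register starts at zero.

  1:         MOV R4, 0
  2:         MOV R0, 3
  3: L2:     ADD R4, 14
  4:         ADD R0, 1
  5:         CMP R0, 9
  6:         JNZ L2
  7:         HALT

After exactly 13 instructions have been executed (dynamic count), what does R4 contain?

42

R4=0
R0=3
R4=0+14=14
R0=3+1=4
CMP R0, 9  (cmp 4,9)
JNZ L2: taken
R4=14+14=28
R0=4+1=5
CMP R0, 9  (cmp 5,9)
JNZ L2: taken
R4=28+14=42
R0=5+1=6
CMP R0, 9  (cmp 6,9)
After step 13: R4 = 42.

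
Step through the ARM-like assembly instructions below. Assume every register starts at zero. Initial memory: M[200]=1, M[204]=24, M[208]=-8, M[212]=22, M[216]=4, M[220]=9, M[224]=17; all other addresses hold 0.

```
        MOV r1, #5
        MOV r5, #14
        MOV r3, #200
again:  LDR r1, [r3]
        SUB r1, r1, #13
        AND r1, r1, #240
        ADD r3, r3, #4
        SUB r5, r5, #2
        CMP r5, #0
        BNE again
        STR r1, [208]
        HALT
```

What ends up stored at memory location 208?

after MOV r1, #5: r1=5
after MOV r5, #14: r5=14
after MOV r3, #200: r3=200
after LDR r1, [r3]: r1=M[200]=1
after SUB r1, r1, #13: r1=1-13=-12
after AND r1, r1, #240: r1=(-12)&240=240
after ADD r3, r3, #4: r3=200+4=204
after SUB r5, r5, #2: r5=14-2=12
CMP r5, #0  (cmp 12,0)
BNE again: taken
after LDR r1, [r3]: r1=M[204]=24
after SUB r1, r1, #13: r1=24-13=11
after AND r1, r1, #240: r1=11&240=0
after ADD r3, r3, #4: r3=204+4=208
after SUB r5, r5, #2: r5=12-2=10
CMP r5, #0  (cmp 10,0)
BNE again: taken
after LDR r1, [r3]: r1=M[208]=-8
after SUB r1, r1, #13: r1=(-8)-13=-21
after AND r1, r1, #240: r1=(-21)&240=224
after ADD r3, r3, #4: r3=208+4=212
after SUB r5, r5, #2: r5=10-2=8
CMP r5, #0  (cmp 8,0)
BNE again: taken
after LDR r1, [r3]: r1=M[212]=22
after SUB r1, r1, #13: r1=22-13=9
after AND r1, r1, #240: r1=9&240=0
after ADD r3, r3, #4: r3=212+4=216
after SUB r5, r5, #2: r5=8-2=6
CMP r5, #0  (cmp 6,0)
BNE again: taken
after LDR r1, [r3]: r1=M[216]=4
after SUB r1, r1, #13: r1=4-13=-9
after AND r1, r1, #240: r1=(-9)&240=240
after ADD r3, r3, #4: r3=216+4=220
after SUB r5, r5, #2: r5=6-2=4
CMP r5, #0  (cmp 4,0)
BNE again: taken
after LDR r1, [r3]: r1=M[220]=9
after SUB r1, r1, #13: r1=9-13=-4
after AND r1, r1, #240: r1=(-4)&240=240
after ADD r3, r3, #4: r3=220+4=224
after SUB r5, r5, #2: r5=4-2=2
CMP r5, #0  (cmp 2,0)
BNE again: taken
after LDR r1, [r3]: r1=M[224]=17
after SUB r1, r1, #13: r1=17-13=4
after AND r1, r1, #240: r1=4&240=0
after ADD r3, r3, #4: r3=224+4=228
after SUB r5, r5, #2: r5=2-2=0
CMP r5, #0  (cmp 0,0)
BNE again: not taken
STR r1, [208] → M[208]=0
halt.

0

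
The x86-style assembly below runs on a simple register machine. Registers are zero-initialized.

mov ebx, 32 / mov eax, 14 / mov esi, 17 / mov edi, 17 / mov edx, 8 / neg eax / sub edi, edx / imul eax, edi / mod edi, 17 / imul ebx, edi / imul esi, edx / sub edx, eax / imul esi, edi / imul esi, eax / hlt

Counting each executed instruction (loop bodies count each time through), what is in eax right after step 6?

-14

mov ebx, 32 → ebx=32
mov eax, 14 → eax=14
mov esi, 17 → esi=17
mov edi, 17 → edi=17
mov edx, 8 → edx=8
neg eax → eax=-(14)=-14
After step 6: eax = -14.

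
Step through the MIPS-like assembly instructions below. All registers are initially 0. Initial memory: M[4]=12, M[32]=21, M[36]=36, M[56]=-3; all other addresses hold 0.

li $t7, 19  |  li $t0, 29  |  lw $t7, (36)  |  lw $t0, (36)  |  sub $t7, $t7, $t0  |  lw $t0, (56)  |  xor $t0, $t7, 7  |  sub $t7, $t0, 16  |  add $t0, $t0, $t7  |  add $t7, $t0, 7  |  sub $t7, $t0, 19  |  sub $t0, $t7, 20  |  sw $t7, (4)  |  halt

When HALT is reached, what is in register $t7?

-21

after li $t7, 19: $t7=19
after li $t0, 29: $t0=29
after lw $t7, (36): $t7=M[36]=36
after lw $t0, (36): $t0=M[36]=36
after sub $t7, $t7, $t0: $t7=36-36=0
after lw $t0, (56): $t0=M[56]=-3
after xor $t0, $t7, 7: $t0=0^7=7
after sub $t7, $t0, 16: $t7=7-16=-9
after add $t0, $t0, $t7: $t0=7+(-9)=-2
after add $t7, $t0, 7: $t7=(-2)+7=5
after sub $t7, $t0, 19: $t7=(-2)-19=-21
after sub $t0, $t7, 20: $t0=(-21)-20=-41
sw $t7, (4) → M[4]=-21
halt.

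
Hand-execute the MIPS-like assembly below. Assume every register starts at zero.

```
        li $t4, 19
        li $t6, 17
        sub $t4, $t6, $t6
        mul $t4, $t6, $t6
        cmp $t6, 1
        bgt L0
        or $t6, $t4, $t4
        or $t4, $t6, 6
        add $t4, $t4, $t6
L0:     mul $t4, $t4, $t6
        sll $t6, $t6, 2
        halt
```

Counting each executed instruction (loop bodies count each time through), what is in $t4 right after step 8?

$t4=19
$t6=17
$t4=17-17=0
$t4=17*17=289
cmp $t6, 1  (cmp 17,1)
bgt L0: taken
$t4=289*17=4913
$t6=17<<2=68
After step 8: $t4 = 4913.

4913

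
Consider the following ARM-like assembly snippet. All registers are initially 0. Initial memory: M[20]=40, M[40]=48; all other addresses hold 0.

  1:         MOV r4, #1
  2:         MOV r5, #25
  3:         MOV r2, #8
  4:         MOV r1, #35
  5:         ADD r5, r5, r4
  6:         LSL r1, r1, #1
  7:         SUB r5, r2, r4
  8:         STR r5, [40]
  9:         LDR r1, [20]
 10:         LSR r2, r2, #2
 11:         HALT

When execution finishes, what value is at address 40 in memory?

7

r4=1
r5=25
r2=8
r1=35
r5=25+1=26
r1=35<<1=70
r5=8-1=7
STR r5, [40] → M[40]=7
r1=M[20]=40
r2=8>>2=2
halt.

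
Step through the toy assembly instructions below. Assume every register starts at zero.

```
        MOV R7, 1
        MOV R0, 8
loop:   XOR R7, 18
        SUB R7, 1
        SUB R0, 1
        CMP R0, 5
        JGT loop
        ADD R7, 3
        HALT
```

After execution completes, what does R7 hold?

-17

MOV R7, 1 → R7=1
MOV R0, 8 → R0=8
XOR R7, 18 → R7=1^18=19
SUB R7, 1 → R7=19-1=18
SUB R0, 1 → R0=8-1=7
CMP R0, 5  (cmp 7,5)
JGT loop: taken
XOR R7, 18 → R7=18^18=0
SUB R7, 1 → R7=0-1=-1
SUB R0, 1 → R0=7-1=6
CMP R0, 5  (cmp 6,5)
JGT loop: taken
XOR R7, 18 → R7=(-1)^18=-19
SUB R7, 1 → R7=(-19)-1=-20
SUB R0, 1 → R0=6-1=5
CMP R0, 5  (cmp 5,5)
JGT loop: not taken
ADD R7, 3 → R7=(-20)+3=-17
halt.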